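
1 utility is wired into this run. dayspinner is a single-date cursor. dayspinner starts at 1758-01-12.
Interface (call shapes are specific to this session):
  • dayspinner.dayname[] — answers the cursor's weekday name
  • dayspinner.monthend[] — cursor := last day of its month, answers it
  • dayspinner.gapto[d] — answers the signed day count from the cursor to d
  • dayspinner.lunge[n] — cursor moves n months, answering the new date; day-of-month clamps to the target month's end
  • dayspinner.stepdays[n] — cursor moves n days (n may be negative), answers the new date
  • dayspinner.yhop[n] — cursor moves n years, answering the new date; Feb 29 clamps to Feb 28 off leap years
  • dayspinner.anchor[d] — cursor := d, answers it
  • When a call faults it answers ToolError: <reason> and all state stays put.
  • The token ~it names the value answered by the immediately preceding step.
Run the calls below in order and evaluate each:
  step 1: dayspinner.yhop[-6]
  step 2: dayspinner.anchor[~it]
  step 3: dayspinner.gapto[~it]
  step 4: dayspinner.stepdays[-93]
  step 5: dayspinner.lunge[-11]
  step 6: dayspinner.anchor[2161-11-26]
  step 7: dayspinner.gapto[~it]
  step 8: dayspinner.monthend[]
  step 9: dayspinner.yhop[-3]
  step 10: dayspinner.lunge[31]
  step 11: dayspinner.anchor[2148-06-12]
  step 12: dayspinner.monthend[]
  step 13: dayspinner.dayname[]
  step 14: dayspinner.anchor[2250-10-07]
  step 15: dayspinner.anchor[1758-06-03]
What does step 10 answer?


Answer: 2161-06-30

Derivation:
Act: dayspinner.yhop[n→-6]
Obs: 1752-01-12
Act: dayspinner.anchor[d→~it]
Obs: 1752-01-12
Act: dayspinner.gapto[d→~it]
Obs: 0
Act: dayspinner.stepdays[n→-93]
Obs: 1751-10-11
Act: dayspinner.lunge[n→-11]
Obs: 1750-11-11
Act: dayspinner.anchor[d→2161-11-26]
Obs: 2161-11-26
Act: dayspinner.gapto[d→~it]
Obs: 0
Act: dayspinner.monthend[]
Obs: 2161-11-30
Act: dayspinner.yhop[n→-3]
Obs: 2158-11-30
Act: dayspinner.lunge[n→31]
Obs: 2161-06-30
Act: dayspinner.anchor[d→2148-06-12]
Obs: 2148-06-12
Act: dayspinner.monthend[]
Obs: 2148-06-30
Act: dayspinner.dayname[]
Obs: Sunday
Act: dayspinner.anchor[d→2250-10-07]
Obs: 2250-10-07
Act: dayspinner.anchor[d→1758-06-03]
Obs: 1758-06-03


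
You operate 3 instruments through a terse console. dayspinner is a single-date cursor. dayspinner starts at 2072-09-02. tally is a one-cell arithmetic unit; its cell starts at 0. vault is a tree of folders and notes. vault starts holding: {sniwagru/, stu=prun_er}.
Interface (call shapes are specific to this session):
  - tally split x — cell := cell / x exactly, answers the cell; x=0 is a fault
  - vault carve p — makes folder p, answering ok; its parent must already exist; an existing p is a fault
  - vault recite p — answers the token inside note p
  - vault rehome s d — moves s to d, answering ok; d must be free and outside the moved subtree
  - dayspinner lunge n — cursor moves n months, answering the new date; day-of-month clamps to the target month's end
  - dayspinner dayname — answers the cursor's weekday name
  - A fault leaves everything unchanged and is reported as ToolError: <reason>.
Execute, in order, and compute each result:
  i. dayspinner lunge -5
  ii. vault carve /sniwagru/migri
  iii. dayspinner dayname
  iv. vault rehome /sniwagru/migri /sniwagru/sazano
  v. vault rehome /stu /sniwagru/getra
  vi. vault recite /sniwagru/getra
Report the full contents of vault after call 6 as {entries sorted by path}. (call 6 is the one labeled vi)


Answer: {sniwagru/, sniwagru/getra=prun_er, sniwagru/sazano/}

Derivation:
I use dayspinner lunge with n='-5', giving 2072-04-02.
I invoke vault carve with p='/sniwagru/migri', — result: ok.
Calling dayspinner dayname(), and get Saturday.
Invoking vault rehome with s='/sniwagru/migri', d='/sniwagru/sazano', which returns ok.
Calling vault rehome with s='/stu', d='/sniwagru/getra', giving ok.
I call vault recite with p='/sniwagru/getra', which returns prun_er.


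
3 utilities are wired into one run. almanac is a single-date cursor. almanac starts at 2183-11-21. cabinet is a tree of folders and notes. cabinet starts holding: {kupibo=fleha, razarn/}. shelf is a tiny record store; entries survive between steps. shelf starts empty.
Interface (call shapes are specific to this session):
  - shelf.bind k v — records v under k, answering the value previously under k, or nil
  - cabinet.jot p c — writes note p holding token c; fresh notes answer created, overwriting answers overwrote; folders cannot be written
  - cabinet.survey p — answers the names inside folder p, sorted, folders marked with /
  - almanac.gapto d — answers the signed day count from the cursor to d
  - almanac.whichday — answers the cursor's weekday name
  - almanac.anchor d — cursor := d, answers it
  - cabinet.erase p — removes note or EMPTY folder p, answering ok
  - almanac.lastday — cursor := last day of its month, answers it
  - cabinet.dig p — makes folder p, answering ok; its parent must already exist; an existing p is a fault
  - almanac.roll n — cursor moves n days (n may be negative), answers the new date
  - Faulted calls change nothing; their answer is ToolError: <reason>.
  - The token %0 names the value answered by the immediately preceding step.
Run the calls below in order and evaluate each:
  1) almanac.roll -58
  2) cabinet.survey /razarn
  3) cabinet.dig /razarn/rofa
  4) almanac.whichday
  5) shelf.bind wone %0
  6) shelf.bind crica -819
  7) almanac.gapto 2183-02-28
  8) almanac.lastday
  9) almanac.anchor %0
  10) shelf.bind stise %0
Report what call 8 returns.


[in] roll n→-58
[out] 2183-09-24
[in] survey p→/razarn
[out] []
[in] dig p→/razarn/rofa
[out] ok
[in] whichday
[out] Wednesday
[in] bind k→wone v→%0
[out] nil
[in] bind k→crica v→-819
[out] nil
[in] gapto d→2183-02-28
[out] -208
[in] lastday
[out] 2183-09-30
[in] anchor d→%0
[out] 2183-09-30
[in] bind k→stise v→%0
[out] nil

Answer: 2183-09-30


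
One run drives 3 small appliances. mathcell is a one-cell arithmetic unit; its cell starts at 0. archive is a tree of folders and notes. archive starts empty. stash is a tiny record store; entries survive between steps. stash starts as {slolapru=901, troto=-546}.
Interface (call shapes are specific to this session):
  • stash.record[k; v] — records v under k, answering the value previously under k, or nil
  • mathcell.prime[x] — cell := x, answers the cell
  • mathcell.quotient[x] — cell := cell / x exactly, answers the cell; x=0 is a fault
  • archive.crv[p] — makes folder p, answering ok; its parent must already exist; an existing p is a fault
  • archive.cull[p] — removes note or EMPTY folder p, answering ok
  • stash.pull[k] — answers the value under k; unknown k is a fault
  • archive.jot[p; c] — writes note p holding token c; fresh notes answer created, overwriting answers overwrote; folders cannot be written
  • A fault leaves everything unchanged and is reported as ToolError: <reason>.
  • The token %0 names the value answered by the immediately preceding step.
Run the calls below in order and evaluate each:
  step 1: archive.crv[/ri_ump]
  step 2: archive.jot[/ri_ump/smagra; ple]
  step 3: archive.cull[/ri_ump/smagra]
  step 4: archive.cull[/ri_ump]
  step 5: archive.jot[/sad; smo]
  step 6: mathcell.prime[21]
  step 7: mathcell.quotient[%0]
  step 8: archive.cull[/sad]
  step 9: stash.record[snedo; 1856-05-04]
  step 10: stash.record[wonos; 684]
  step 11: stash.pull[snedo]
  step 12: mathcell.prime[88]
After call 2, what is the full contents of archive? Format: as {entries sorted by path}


Answer: {ri_ump/, ri_ump/smagra=ple}

Derivation:
Act: archive.crv[p='/ri_ump']
Obs: ok
Act: archive.jot[p='/ri_ump/smagra'; c='ple']
Obs: created
Act: archive.cull[p='/ri_ump/smagra']
Obs: ok
Act: archive.cull[p='/ri_ump']
Obs: ok
Act: archive.jot[p='/sad'; c='smo']
Obs: created
Act: mathcell.prime[x='21']
Obs: 21
Act: mathcell.quotient[x='%0']
Obs: 1
Act: archive.cull[p='/sad']
Obs: ok
Act: stash.record[k='snedo'; v='1856-05-04']
Obs: nil
Act: stash.record[k='wonos'; v='684']
Obs: nil
Act: stash.pull[k='snedo']
Obs: 1856-05-04
Act: mathcell.prime[x='88']
Obs: 88


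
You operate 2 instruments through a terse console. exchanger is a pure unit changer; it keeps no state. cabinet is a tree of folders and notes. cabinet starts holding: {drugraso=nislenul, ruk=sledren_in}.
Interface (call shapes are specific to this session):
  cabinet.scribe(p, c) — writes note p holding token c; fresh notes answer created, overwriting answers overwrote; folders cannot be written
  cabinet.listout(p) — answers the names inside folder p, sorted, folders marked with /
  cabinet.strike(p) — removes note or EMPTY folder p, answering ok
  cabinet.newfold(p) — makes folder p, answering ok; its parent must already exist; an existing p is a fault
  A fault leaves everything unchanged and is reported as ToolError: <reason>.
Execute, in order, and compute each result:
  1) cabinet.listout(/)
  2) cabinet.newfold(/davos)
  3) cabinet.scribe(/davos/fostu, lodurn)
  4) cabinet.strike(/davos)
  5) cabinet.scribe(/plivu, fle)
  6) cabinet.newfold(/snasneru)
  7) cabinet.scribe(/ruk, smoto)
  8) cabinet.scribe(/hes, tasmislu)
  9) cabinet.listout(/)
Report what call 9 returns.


Answer: [davos/, drugraso, hes, plivu, ruk, snasneru/]

Derivation:
# cabinet.listout(p=/) -> [drugraso, ruk]
# cabinet.newfold(p=/davos) -> ok
# cabinet.scribe(p=/davos/fostu, c=lodurn) -> created
# cabinet.strike(p=/davos) -> ToolError: not empty
# cabinet.scribe(p=/plivu, c=fle) -> created
# cabinet.newfold(p=/snasneru) -> ok
# cabinet.scribe(p=/ruk, c=smoto) -> overwrote
# cabinet.scribe(p=/hes, c=tasmislu) -> created
# cabinet.listout(p=/) -> [davos/, drugraso, hes, plivu, ruk, snasneru/]


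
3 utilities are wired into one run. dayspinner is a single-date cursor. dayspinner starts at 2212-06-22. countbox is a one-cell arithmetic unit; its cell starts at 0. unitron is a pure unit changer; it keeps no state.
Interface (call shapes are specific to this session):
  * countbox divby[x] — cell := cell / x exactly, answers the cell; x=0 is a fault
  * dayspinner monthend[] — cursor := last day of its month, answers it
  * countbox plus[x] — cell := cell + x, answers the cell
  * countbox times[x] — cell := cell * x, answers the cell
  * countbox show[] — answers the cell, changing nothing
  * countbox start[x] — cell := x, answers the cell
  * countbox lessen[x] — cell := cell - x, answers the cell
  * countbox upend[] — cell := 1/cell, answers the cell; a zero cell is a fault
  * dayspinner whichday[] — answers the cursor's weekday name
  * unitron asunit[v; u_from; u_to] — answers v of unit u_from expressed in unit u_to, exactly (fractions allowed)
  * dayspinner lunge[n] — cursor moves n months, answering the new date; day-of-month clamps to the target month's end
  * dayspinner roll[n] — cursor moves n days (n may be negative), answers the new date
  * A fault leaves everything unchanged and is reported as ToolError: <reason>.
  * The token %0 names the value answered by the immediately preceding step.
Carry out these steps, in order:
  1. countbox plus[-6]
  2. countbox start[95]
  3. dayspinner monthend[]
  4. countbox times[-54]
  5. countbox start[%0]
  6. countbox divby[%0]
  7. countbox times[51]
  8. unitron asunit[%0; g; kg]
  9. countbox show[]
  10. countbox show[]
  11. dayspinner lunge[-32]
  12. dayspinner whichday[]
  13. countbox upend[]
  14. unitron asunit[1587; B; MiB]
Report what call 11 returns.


# 1. countbox plus(x: -6) ~> -6
# 2. countbox start(x: 95) ~> 95
# 3. dayspinner monthend() ~> 2212-06-30
# 4. countbox times(x: -54) ~> -5130
# 5. countbox start(x: %0) ~> -5130
# 6. countbox divby(x: %0) ~> 1
# 7. countbox times(x: 51) ~> 51
# 8. unitron asunit(v: %0, u_from: g, u_to: kg) ~> 51/1000
# 9. countbox show() ~> 51
# 10. countbox show() ~> 51
# 11. dayspinner lunge(n: -32) ~> 2209-10-30
# 12. dayspinner whichday() ~> Monday
# 13. countbox upend() ~> 1/51
# 14. unitron asunit(v: 1587, u_from: B, u_to: MiB) ~> 1587/1048576

Answer: 2209-10-30


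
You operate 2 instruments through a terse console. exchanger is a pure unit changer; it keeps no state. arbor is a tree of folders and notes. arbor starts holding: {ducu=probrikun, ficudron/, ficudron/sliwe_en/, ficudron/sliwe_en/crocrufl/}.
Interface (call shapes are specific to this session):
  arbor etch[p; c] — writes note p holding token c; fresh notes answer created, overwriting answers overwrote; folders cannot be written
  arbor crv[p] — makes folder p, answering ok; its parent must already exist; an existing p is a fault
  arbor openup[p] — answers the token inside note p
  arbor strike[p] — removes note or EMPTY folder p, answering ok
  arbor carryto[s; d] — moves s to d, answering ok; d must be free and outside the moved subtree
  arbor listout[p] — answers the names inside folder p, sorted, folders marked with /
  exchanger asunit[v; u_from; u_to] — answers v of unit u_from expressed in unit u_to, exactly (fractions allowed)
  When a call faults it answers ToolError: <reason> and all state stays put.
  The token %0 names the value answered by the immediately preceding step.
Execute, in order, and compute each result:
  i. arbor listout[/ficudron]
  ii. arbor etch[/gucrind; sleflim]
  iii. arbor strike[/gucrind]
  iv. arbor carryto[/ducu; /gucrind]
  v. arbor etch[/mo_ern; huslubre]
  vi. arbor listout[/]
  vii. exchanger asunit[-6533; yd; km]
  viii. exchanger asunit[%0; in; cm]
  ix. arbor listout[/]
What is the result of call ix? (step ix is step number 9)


;; 1. arbor listout(p=/ficudron) => [sliwe_en/]
;; 2. arbor etch(p=/gucrind, c=sleflim) => created
;; 3. arbor strike(p=/gucrind) => ok
;; 4. arbor carryto(s=/ducu, d=/gucrind) => ok
;; 5. arbor etch(p=/mo_ern, c=huslubre) => created
;; 6. arbor listout(p=/) => [ficudron/, gucrind, mo_ern]
;; 7. exchanger asunit(v=-6533, u_from=yd, u_to=km) => -7467219/1250000
;; 8. exchanger asunit(v=%0, u_from=in, u_to=cm) => -948336813/62500000
;; 9. arbor listout(p=/) => [ficudron/, gucrind, mo_ern]

Answer: [ficudron/, gucrind, mo_ern]


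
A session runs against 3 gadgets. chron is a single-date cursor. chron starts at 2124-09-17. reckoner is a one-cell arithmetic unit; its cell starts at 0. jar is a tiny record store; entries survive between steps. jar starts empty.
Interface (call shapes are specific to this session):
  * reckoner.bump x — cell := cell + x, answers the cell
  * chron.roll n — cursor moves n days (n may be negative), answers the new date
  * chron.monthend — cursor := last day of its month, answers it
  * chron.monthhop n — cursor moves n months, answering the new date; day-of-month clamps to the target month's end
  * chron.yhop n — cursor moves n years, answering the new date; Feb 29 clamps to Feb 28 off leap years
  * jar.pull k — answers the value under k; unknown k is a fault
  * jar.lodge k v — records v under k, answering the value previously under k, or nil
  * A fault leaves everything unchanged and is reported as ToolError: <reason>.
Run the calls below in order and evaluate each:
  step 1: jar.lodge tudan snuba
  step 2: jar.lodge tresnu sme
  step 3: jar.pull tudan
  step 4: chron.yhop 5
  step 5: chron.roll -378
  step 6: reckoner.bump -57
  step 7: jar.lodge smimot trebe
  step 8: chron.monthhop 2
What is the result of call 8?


Answer: 2128-11-04

Derivation:
CALL jar.lodge[k: tudan; v: snuba]
RET  nil
CALL jar.lodge[k: tresnu; v: sme]
RET  nil
CALL jar.pull[k: tudan]
RET  snuba
CALL chron.yhop[n: 5]
RET  2129-09-17
CALL chron.roll[n: -378]
RET  2128-09-04
CALL reckoner.bump[x: -57]
RET  -57
CALL jar.lodge[k: smimot; v: trebe]
RET  nil
CALL chron.monthhop[n: 2]
RET  2128-11-04


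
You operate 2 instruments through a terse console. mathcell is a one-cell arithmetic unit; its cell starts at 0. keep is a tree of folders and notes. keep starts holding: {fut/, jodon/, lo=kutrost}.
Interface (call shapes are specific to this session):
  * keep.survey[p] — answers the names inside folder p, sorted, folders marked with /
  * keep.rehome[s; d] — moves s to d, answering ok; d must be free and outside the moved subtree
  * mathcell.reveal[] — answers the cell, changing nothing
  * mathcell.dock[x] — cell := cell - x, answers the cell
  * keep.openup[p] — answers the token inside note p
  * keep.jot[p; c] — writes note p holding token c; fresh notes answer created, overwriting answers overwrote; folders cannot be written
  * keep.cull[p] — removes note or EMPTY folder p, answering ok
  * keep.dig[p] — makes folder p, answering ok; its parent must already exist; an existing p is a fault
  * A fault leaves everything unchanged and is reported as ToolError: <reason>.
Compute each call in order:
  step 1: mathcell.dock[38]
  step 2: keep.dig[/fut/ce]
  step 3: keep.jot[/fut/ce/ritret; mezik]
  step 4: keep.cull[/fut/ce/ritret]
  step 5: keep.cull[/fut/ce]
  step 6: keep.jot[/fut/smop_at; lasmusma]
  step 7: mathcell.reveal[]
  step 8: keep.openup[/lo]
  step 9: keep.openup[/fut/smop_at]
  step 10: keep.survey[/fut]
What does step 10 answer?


==> dock(x=38)
<== -38
==> dig(p=/fut/ce)
<== ok
==> jot(p=/fut/ce/ritret, c=mezik)
<== created
==> cull(p=/fut/ce/ritret)
<== ok
==> cull(p=/fut/ce)
<== ok
==> jot(p=/fut/smop_at, c=lasmusma)
<== created
==> reveal()
<== -38
==> openup(p=/lo)
<== kutrost
==> openup(p=/fut/smop_at)
<== lasmusma
==> survey(p=/fut)
<== [smop_at]

Answer: [smop_at]


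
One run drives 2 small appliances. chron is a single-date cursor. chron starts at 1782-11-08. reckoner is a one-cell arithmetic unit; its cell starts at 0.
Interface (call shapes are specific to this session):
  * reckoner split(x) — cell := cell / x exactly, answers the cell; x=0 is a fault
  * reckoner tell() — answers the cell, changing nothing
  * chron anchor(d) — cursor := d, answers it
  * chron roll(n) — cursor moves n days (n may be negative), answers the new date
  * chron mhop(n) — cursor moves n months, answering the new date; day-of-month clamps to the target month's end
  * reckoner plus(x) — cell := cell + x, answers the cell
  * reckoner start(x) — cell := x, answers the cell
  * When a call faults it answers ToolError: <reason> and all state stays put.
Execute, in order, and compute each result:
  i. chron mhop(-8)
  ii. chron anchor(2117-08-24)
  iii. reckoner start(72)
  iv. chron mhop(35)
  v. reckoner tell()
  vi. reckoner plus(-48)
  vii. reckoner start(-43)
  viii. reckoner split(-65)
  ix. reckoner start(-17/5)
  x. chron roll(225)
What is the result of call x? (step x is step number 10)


Answer: 2121-03-06

Derivation:
! chron mhop(n: -8) : 1782-03-08
! chron anchor(d: 2117-08-24) : 2117-08-24
! reckoner start(x: 72) : 72
! chron mhop(n: 35) : 2120-07-24
! reckoner tell() : 72
! reckoner plus(x: -48) : 24
! reckoner start(x: -43) : -43
! reckoner split(x: -65) : 43/65
! reckoner start(x: -17/5) : -17/5
! chron roll(n: 225) : 2121-03-06


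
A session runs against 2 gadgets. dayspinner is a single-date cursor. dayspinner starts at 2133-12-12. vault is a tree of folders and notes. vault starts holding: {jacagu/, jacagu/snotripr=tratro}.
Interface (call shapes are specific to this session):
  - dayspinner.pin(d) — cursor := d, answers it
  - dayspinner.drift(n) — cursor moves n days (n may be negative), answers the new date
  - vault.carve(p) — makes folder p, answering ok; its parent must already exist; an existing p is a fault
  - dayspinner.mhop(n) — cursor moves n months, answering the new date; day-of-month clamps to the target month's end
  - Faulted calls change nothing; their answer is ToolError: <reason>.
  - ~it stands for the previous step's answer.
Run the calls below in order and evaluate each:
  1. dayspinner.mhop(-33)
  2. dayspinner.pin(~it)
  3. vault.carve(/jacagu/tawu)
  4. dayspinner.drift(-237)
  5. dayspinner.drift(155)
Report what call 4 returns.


Answer: 2130-07-18

Derivation:
CALL mhop[n→-33]
RET  2131-03-12
CALL pin[d→~it]
RET  2131-03-12
CALL carve[p→/jacagu/tawu]
RET  ok
CALL drift[n→-237]
RET  2130-07-18
CALL drift[n→155]
RET  2130-12-20


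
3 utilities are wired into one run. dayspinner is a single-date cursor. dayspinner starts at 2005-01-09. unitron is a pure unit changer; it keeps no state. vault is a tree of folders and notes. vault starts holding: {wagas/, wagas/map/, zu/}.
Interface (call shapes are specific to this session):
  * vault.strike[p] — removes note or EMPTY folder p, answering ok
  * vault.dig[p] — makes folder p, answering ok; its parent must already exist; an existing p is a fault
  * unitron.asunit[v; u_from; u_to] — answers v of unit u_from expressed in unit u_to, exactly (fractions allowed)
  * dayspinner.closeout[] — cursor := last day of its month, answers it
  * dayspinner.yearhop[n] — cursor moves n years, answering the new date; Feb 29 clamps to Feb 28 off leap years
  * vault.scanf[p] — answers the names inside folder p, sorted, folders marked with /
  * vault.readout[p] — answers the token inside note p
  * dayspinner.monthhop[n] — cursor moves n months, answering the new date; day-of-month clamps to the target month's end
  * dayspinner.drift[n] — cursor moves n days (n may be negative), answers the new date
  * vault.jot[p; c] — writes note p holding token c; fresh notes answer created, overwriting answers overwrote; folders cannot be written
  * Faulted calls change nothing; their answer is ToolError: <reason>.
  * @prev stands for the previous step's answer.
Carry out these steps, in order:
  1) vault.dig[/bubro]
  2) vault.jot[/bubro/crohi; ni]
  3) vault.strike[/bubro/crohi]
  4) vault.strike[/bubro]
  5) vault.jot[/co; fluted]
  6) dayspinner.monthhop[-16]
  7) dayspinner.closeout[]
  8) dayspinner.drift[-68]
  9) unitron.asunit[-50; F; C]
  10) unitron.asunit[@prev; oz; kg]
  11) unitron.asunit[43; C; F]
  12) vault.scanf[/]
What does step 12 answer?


Answer: [co, wagas/, zu/]

Derivation:
! 1. vault.dig(p='/bubro') == ok
! 2. vault.jot(p='/bubro/crohi', c='ni') == created
! 3. vault.strike(p='/bubro/crohi') == ok
! 4. vault.strike(p='/bubro') == ok
! 5. vault.jot(p='/co', c='fluted') == created
! 6. dayspinner.monthhop(n='-16') == 2003-09-09
! 7. dayspinner.closeout() == 2003-09-30
! 8. dayspinner.drift(n='-68') == 2003-07-24
! 9. unitron.asunit(v='-50', u_from='F', u_to='C') == -410/9
! 10. unitron.asunit(v='@prev', u_from='oz', u_to='kg') == -1859728717/1440000000
! 11. unitron.asunit(v='43', u_from='C', u_to='F') == 547/5
! 12. vault.scanf(p='/') == [co, wagas/, zu/]


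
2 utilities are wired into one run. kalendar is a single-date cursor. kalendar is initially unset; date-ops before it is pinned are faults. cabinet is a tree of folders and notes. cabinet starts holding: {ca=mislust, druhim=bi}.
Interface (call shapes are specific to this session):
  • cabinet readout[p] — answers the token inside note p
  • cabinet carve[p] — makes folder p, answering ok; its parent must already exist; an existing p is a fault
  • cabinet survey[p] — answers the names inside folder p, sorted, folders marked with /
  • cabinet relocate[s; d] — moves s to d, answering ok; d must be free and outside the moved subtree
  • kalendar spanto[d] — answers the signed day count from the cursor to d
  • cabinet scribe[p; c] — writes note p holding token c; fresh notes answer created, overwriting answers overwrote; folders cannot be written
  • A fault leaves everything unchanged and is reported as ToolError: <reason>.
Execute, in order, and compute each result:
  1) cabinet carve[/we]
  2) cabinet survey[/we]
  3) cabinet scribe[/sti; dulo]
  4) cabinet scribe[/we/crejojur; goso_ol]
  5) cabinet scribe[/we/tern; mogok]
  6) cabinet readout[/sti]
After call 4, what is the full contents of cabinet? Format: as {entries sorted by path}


-- cabinet carve(/we) -> ok
-- cabinet survey(/we) -> []
-- cabinet scribe(/sti, dulo) -> created
-- cabinet scribe(/we/crejojur, goso_ol) -> created
-- cabinet scribe(/we/tern, mogok) -> created
-- cabinet readout(/sti) -> dulo

Answer: {ca=mislust, druhim=bi, sti=dulo, we/, we/crejojur=goso_ol}


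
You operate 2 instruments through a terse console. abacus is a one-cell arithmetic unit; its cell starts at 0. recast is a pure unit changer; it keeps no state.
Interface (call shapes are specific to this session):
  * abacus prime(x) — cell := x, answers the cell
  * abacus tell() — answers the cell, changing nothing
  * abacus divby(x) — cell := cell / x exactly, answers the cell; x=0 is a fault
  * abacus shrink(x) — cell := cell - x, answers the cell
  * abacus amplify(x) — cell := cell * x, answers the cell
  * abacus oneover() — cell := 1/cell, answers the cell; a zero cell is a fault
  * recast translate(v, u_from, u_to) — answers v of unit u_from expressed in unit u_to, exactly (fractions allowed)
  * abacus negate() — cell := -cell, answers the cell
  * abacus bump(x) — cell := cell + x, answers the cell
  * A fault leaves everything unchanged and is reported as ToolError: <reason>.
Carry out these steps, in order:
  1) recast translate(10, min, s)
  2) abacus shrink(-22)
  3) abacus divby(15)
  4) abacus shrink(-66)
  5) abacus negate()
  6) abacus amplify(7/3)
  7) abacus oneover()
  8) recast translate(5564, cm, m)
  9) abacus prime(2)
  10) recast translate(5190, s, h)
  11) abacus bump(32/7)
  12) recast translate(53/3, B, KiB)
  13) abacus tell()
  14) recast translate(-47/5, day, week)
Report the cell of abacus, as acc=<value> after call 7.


→ recast translate(v: 10, u_from: min, u_to: s)
← 600
→ abacus shrink(x: -22)
← 22
→ abacus divby(x: 15)
← 22/15
→ abacus shrink(x: -66)
← 1012/15
→ abacus negate()
← -1012/15
→ abacus amplify(x: 7/3)
← -7084/45
→ abacus oneover()
← -45/7084
→ recast translate(v: 5564, u_from: cm, u_to: m)
← 1391/25
→ abacus prime(x: 2)
← 2
→ recast translate(v: 5190, u_from: s, u_to: h)
← 173/120
→ abacus bump(x: 32/7)
← 46/7
→ recast translate(v: 53/3, u_from: B, u_to: KiB)
← 53/3072
→ abacus tell()
← 46/7
→ recast translate(v: -47/5, u_from: day, u_to: week)
← -47/35

Answer: acc=-45/7084


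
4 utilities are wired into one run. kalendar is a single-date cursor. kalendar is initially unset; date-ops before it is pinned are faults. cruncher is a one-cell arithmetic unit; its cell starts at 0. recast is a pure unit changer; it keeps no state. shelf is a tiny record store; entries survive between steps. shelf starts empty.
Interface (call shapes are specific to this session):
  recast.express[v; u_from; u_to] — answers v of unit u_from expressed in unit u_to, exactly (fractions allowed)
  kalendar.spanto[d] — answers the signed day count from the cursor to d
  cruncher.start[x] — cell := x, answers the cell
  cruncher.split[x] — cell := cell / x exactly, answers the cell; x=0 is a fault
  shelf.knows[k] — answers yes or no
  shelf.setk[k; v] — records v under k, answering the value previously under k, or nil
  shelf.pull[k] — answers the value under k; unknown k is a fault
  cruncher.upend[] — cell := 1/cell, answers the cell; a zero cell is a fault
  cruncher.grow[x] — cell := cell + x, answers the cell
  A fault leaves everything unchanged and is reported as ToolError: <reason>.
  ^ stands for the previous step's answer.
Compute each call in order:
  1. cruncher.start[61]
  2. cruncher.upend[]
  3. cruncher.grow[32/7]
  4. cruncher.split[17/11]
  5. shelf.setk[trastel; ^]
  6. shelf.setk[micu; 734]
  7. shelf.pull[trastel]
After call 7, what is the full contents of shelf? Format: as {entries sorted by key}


==> cruncher.start(x=61)
<== 61
==> cruncher.upend()
<== 1/61
==> cruncher.grow(x=32/7)
<== 1959/427
==> cruncher.split(x=17/11)
<== 21549/7259
==> shelf.setk(k=trastel, v=^)
<== nil
==> shelf.setk(k=micu, v=734)
<== nil
==> shelf.pull(k=trastel)
<== 21549/7259

Answer: {micu=734, trastel=21549/7259}


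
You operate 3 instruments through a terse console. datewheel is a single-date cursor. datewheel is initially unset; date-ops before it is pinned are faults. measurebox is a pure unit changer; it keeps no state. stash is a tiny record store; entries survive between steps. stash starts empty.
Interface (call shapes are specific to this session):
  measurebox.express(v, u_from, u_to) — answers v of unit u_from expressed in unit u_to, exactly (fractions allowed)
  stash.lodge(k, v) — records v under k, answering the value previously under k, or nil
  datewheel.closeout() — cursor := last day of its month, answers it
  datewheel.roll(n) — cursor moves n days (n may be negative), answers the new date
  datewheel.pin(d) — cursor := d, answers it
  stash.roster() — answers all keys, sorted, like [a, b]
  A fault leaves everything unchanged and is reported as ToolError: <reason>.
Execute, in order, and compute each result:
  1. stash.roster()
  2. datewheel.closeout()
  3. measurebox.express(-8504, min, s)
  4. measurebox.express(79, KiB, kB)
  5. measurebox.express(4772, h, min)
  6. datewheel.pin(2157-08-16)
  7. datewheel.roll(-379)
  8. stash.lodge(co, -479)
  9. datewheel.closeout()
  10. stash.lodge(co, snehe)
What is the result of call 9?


Answer: 2156-08-31

Derivation:
Step: stash.roster[]
Result: []
Step: datewheel.closeout[]
Result: ToolError: no date set
Step: measurebox.express[-8504; min; s]
Result: -510240
Step: measurebox.express[79; KiB; kB]
Result: 10112/125
Step: measurebox.express[4772; h; min]
Result: 286320
Step: datewheel.pin[2157-08-16]
Result: 2157-08-16
Step: datewheel.roll[-379]
Result: 2156-08-02
Step: stash.lodge[co; -479]
Result: nil
Step: datewheel.closeout[]
Result: 2156-08-31
Step: stash.lodge[co; snehe]
Result: -479


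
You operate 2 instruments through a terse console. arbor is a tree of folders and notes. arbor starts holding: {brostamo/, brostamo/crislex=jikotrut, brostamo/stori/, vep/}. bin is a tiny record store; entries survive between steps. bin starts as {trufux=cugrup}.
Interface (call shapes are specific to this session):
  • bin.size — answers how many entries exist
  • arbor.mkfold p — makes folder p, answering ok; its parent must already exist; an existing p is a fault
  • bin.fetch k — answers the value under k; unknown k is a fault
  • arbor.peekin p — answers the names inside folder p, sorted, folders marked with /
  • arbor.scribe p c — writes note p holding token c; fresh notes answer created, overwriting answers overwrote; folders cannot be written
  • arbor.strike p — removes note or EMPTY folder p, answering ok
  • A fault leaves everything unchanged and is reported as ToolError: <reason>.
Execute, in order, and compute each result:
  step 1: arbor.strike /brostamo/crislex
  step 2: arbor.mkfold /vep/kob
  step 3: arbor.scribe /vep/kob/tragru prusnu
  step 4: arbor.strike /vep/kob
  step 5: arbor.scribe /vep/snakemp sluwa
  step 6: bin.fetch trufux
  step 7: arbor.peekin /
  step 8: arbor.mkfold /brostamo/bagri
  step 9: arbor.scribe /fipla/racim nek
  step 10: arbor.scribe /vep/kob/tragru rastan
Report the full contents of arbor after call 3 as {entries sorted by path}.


Do: arbor.strike[/brostamo/crislex]
See: ok
Do: arbor.mkfold[/vep/kob]
See: ok
Do: arbor.scribe[/vep/kob/tragru; prusnu]
See: created
Do: arbor.strike[/vep/kob]
See: ToolError: not empty
Do: arbor.scribe[/vep/snakemp; sluwa]
See: created
Do: bin.fetch[trufux]
See: cugrup
Do: arbor.peekin[/]
See: [brostamo/, vep/]
Do: arbor.mkfold[/brostamo/bagri]
See: ok
Do: arbor.scribe[/fipla/racim; nek]
See: ToolError: no parent
Do: arbor.scribe[/vep/kob/tragru; rastan]
See: overwrote

Answer: {brostamo/, brostamo/stori/, vep/, vep/kob/, vep/kob/tragru=prusnu}


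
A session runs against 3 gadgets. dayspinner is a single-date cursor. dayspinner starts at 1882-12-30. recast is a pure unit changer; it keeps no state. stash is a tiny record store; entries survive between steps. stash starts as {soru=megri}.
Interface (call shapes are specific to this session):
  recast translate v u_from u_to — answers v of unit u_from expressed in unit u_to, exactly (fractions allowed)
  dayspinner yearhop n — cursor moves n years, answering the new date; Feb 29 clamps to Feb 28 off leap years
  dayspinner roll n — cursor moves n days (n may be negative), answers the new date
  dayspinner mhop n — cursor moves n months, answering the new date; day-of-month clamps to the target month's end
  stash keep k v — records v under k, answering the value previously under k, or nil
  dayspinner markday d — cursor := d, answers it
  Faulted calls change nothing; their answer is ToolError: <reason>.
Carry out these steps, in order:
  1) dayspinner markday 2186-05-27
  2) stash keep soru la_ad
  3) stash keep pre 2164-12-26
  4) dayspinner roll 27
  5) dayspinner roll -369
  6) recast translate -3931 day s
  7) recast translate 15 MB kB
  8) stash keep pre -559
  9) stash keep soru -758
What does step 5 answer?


-- 1. dayspinner markday(d='2186-05-27') => 2186-05-27
-- 2. stash keep(k='soru', v='la_ad') => megri
-- 3. stash keep(k='pre', v='2164-12-26') => nil
-- 4. dayspinner roll(n='27') => 2186-06-23
-- 5. dayspinner roll(n='-369') => 2185-06-19
-- 6. recast translate(v='-3931', u_from='day', u_to='s') => -339638400
-- 7. recast translate(v='15', u_from='MB', u_to='kB') => 15000
-- 8. stash keep(k='pre', v='-559') => 2164-12-26
-- 9. stash keep(k='soru', v='-758') => la_ad

Answer: 2185-06-19


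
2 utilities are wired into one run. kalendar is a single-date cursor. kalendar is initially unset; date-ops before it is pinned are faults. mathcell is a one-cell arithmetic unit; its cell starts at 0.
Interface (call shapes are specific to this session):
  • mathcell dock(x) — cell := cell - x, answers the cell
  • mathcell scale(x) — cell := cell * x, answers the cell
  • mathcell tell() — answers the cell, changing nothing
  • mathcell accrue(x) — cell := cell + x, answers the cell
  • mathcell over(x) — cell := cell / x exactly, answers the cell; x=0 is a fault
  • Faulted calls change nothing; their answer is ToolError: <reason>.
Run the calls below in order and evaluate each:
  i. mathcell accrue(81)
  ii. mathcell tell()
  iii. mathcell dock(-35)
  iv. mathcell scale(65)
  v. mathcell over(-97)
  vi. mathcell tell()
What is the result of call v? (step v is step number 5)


Answer: -7540/97

Derivation:
Act: mathcell accrue[x='81']
Obs: 81
Act: mathcell tell[]
Obs: 81
Act: mathcell dock[x='-35']
Obs: 116
Act: mathcell scale[x='65']
Obs: 7540
Act: mathcell over[x='-97']
Obs: -7540/97
Act: mathcell tell[]
Obs: -7540/97


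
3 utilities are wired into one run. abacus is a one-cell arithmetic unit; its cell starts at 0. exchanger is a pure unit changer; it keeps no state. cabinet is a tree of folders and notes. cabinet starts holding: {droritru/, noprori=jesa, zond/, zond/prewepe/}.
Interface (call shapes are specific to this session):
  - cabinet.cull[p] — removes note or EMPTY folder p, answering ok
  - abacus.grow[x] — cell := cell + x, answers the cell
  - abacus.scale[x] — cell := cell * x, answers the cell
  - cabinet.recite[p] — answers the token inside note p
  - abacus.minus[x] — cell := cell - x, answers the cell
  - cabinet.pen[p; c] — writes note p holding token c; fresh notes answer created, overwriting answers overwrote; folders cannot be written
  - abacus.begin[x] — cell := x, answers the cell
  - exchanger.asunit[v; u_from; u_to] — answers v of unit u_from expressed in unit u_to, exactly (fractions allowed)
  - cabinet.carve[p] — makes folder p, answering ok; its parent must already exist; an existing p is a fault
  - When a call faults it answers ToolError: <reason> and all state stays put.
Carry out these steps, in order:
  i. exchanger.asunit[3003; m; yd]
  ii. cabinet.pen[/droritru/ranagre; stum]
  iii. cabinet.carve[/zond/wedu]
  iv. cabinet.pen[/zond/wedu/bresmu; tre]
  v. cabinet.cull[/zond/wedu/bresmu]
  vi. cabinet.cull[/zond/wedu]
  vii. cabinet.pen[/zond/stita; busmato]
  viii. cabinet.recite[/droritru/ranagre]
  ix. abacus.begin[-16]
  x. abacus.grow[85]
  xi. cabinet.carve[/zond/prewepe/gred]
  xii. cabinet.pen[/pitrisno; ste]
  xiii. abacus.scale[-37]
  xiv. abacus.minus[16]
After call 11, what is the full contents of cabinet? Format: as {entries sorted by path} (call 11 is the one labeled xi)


# 1. exchanger.asunit(v→3003, u_from→m, u_to→yd) == 1251250/381
# 2. cabinet.pen(p→/droritru/ranagre, c→stum) == created
# 3. cabinet.carve(p→/zond/wedu) == ok
# 4. cabinet.pen(p→/zond/wedu/bresmu, c→tre) == created
# 5. cabinet.cull(p→/zond/wedu/bresmu) == ok
# 6. cabinet.cull(p→/zond/wedu) == ok
# 7. cabinet.pen(p→/zond/stita, c→busmato) == created
# 8. cabinet.recite(p→/droritru/ranagre) == stum
# 9. abacus.begin(x→-16) == -16
# 10. abacus.grow(x→85) == 69
# 11. cabinet.carve(p→/zond/prewepe/gred) == ok
# 12. cabinet.pen(p→/pitrisno, c→ste) == created
# 13. abacus.scale(x→-37) == -2553
# 14. abacus.minus(x→16) == -2569

Answer: {droritru/, droritru/ranagre=stum, noprori=jesa, zond/, zond/prewepe/, zond/prewepe/gred/, zond/stita=busmato}


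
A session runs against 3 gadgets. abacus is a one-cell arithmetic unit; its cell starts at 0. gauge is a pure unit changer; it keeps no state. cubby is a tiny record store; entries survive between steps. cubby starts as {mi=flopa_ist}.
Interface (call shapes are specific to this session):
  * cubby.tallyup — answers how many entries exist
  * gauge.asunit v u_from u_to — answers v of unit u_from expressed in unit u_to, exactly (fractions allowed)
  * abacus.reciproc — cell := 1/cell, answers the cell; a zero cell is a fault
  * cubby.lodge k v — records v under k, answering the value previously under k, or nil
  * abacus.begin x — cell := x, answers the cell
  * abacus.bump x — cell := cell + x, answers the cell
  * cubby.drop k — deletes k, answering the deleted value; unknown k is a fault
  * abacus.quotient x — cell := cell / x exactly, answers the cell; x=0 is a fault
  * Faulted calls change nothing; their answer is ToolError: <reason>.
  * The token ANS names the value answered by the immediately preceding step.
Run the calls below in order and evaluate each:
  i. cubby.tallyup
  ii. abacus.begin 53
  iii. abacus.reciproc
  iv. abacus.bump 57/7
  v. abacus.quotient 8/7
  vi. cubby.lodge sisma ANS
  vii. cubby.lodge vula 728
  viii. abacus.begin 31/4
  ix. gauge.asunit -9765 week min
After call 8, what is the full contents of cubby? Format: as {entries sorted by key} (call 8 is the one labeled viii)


Answer: {mi=flopa_ist, sisma=757/106, vula=728}

Derivation:
I call tallyup(), and get 1.
Then begin passing x: 53, and observe 53.
I call reciproc, — result: 1/53.
Next I call bump passing x: 57/7, yielding 3028/371.
Using quotient passing x: 8/7, → 757/106.
Now I run lodge passing k: sisma, v: ANS, — result: nil.
I call lodge passing k: vula, v: 728: nil.
Next I call begin passing x: 31/4, and see 31/4.
I invoke asunit passing v: -9765, u_from: week, u_to: min, and observe -98431200.


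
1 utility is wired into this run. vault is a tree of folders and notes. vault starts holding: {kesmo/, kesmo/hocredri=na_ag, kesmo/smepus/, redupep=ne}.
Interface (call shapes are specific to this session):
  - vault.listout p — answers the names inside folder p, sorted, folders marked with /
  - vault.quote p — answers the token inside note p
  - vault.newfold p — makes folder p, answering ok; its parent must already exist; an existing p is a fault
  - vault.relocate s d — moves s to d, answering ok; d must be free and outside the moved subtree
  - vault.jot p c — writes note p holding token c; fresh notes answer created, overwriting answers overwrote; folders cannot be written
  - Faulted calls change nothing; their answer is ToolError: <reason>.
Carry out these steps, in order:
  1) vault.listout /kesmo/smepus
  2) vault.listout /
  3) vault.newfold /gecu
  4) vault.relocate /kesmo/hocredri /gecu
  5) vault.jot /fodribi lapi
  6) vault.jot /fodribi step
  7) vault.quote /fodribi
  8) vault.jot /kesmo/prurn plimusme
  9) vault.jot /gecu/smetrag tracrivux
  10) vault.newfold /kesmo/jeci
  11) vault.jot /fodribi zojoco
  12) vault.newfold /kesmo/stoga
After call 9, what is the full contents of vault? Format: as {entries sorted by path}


[in] vault.listout p: /kesmo/smepus
:: []
[in] vault.listout p: /
:: [kesmo/, redupep]
[in] vault.newfold p: /gecu
:: ok
[in] vault.relocate s: /kesmo/hocredri d: /gecu
:: ToolError: exists
[in] vault.jot p: /fodribi c: lapi
:: created
[in] vault.jot p: /fodribi c: step
:: overwrote
[in] vault.quote p: /fodribi
:: step
[in] vault.jot p: /kesmo/prurn c: plimusme
:: created
[in] vault.jot p: /gecu/smetrag c: tracrivux
:: created
[in] vault.newfold p: /kesmo/jeci
:: ok
[in] vault.jot p: /fodribi c: zojoco
:: overwrote
[in] vault.newfold p: /kesmo/stoga
:: ok

Answer: {fodribi=step, gecu/, gecu/smetrag=tracrivux, kesmo/, kesmo/hocredri=na_ag, kesmo/prurn=plimusme, kesmo/smepus/, redupep=ne}
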